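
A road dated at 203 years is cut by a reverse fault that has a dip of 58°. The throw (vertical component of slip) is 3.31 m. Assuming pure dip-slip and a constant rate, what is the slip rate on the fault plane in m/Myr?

dip-slip = throw / sin(dip) = 3.31 m / sin(58°) = 3.903 m
rate = 3.903 m / 203 years = 0.0192 m/yr = 19200 m/Myr

19200 m/Myr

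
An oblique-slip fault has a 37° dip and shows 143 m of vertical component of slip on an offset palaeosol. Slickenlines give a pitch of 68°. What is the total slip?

dip-slip = throw / sin(dip) = 143 / sin(37°) = 237.6 m
net slip = dip-slip / sin(rake) = 237.6 / sin(68°) = 256 m

256 m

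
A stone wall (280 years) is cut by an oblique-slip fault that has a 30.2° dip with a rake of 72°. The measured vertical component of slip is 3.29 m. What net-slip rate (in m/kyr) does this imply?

dip-slip = throw / sin(dip) = 3.29 / sin(30.2°) = 6.540 m
net slip = dip-slip / sin(rake) = 6.540 / sin(72°) = 6.877 m
rate = 6.877 m / 280 years = 0.0246 m/yr = 24.6 m/kyr

24.6 m/kyr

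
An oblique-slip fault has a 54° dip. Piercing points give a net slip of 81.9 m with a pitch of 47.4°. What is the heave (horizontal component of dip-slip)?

dip-slip = net slip × sin(rake) = 81.9 m × sin(47.4°) = 60.29 m
heave = dip-slip × cos(dip) = 60.29 × cos(54°) = 35.4 m

35.4 m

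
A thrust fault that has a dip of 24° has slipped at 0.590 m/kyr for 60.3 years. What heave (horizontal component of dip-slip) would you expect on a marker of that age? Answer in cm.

3.25 cm

dip-slip = rate × time = 0.590 m/kyr × 60.3 years = 0.03558 m
heave = dip-slip × cos(dip) = 0.03558 × cos(24°) = 0.0325 m = 3.25 cm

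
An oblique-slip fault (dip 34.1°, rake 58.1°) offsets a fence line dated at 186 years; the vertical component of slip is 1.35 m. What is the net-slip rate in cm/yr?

1.52 cm/yr

dip-slip = throw / sin(dip) = 1.35 / sin(34.1°) = 2.408 m
net slip = dip-slip / sin(rake) = 2.408 / sin(58.1°) = 2.836 m
rate = 2.836 m / 186 years = 0.0152 m/yr = 1.52 cm/yr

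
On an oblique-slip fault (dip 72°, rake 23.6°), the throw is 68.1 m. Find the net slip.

179 m

dip-slip = throw / sin(dip) = 68.1 / sin(72°) = 71.60 m
net slip = dip-slip / sin(rake) = 71.60 / sin(23.6°) = 179 m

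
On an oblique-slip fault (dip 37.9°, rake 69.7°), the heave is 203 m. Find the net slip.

274 m

dip-slip = heave / cos(dip) = 203 / cos(37.9°) = 257.3 m
net slip = dip-slip / sin(rake) = 257.3 / sin(69.7°) = 274 m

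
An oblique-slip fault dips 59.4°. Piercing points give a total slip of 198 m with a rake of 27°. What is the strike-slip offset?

strike-slip = net slip × cos(rake) = 198 m × cos(27°) = 176 m

176 m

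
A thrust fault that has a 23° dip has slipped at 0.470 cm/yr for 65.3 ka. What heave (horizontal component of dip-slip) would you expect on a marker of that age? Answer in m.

283 m

dip-slip = rate × time = 0.470 cm/yr × 65.3 ka = 306.9 m
heave = dip-slip × cos(dip) = 306.9 × cos(23°) = 283 m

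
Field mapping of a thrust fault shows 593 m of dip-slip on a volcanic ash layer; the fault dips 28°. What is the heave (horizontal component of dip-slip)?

524 m

heave = dip-slip × cos(dip) = 593 m × cos(28°) = 524 m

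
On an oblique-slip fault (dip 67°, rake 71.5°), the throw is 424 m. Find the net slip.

486 m

dip-slip = throw / sin(dip) = 424 / sin(67°) = 460.6 m
net slip = dip-slip / sin(rake) = 460.6 / sin(71.5°) = 486 m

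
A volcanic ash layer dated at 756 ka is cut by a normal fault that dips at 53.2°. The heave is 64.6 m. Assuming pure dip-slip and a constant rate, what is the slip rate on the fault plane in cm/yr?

dip-slip = heave / cos(dip) = 64.6 m / cos(53.2°) = 107.8 m
rate = 107.8 m / 756 ka = 0.000143 m/yr = 0.0143 cm/yr

0.0143 cm/yr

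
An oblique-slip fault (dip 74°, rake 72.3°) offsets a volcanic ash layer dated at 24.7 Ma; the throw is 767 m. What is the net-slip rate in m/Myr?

dip-slip = throw / sin(dip) = 767 / sin(74°) = 797.9 m
net slip = dip-slip / sin(rake) = 797.9 / sin(72.3°) = 837.6 m
rate = 837.6 m / 24.7 Ma = 0.0000339 m/yr = 33.9 m/Myr

33.9 m/Myr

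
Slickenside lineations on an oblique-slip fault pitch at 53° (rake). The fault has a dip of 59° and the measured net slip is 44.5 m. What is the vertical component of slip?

30.5 m

dip-slip = net slip × sin(rake) = 44.5 m × sin(53°) = 35.54 m
throw = dip-slip × sin(dip) = 35.54 × sin(59°) = 30.5 m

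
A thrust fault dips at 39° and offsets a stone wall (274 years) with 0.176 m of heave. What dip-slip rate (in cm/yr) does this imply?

0.0827 cm/yr

dip-slip = heave / cos(dip) = 0.176 m / cos(39°) = 0.2265 m
rate = 0.2265 m / 274 years = 0.000827 m/yr = 0.0827 cm/yr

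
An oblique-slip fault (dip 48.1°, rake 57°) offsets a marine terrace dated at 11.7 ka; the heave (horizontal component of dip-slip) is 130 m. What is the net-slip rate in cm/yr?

dip-slip = heave / cos(dip) = 130 / cos(48.1°) = 194.7 m
net slip = dip-slip / sin(rake) = 194.7 / sin(57°) = 232.1 m
rate = 232.1 m / 11.7 ka = 0.0198 m/yr = 1.98 cm/yr

1.98 cm/yr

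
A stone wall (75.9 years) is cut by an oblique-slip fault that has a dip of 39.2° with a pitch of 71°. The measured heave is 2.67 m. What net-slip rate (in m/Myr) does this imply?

48000 m/Myr

dip-slip = heave / cos(dip) = 2.67 / cos(39.2°) = 3.445 m
net slip = dip-slip / sin(rake) = 3.445 / sin(71°) = 3.644 m
rate = 3.644 m / 75.9 years = 0.0480 m/yr = 48000 m/Myr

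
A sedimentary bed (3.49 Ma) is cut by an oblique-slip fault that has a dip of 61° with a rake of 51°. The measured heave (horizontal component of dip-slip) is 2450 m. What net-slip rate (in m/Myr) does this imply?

dip-slip = heave / cos(dip) = 2450 / cos(61°) = 5054 m
net slip = dip-slip / sin(rake) = 5054 / sin(51°) = 6503 m
rate = 6503 m / 3.49 Ma = 0.00186 m/yr = 1860 m/Myr

1860 m/Myr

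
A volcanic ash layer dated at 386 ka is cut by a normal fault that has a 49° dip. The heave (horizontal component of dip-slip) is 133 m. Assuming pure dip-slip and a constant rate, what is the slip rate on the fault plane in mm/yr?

dip-slip = heave / cos(dip) = 133 m / cos(49°) = 202.7 m
rate = 202.7 m / 386 ka = 0.000525 m/yr = 0.525 mm/yr

0.525 mm/yr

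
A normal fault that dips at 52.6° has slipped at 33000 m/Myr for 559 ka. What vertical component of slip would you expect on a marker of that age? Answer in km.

dip-slip = rate × time = 33000 m/Myr × 559 ka = 18450 m
throw = dip-slip × sin(dip) = 18450 × sin(52.6°) = 14700 m = 14.7 km

14.7 km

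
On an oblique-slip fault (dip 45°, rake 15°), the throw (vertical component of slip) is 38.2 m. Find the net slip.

dip-slip = throw / sin(dip) = 38.2 / sin(45°) = 54.02 m
net slip = dip-slip / sin(rake) = 54.02 / sin(15°) = 209 m

209 m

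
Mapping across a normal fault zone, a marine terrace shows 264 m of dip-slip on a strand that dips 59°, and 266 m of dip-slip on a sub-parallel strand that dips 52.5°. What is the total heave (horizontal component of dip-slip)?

heave_A = 264 × cos(59°) = 136 m
heave_B = 266 × cos(52.5°) = 161.9 m
total = 136 + 161.9 = 298 m

298 m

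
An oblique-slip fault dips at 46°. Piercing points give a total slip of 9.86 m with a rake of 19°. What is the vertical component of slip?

2.31 m

dip-slip = net slip × sin(rake) = 9.86 m × sin(19°) = 3.210 m
throw = dip-slip × sin(dip) = 3.210 × sin(46°) = 2.31 m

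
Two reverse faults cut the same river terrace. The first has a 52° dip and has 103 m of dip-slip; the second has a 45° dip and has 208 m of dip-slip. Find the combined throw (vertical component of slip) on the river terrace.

228 m

throw_A = 103 × sin(52°) = 81.17 m
throw_B = 208 × sin(45°) = 147.1 m
total = 81.17 + 147.1 = 228 m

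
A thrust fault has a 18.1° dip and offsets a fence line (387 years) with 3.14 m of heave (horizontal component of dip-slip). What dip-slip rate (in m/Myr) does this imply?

8540 m/Myr

dip-slip = heave / cos(dip) = 3.14 m / cos(18.1°) = 3.303 m
rate = 3.303 m / 387 years = 0.00854 m/yr = 8540 m/Myr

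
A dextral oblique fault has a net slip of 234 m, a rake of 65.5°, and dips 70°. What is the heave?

dip-slip = net slip × sin(rake) = 234 m × sin(65.5°) = 212.9 m
heave = dip-slip × cos(dip) = 212.9 × cos(70°) = 72.8 m

72.8 m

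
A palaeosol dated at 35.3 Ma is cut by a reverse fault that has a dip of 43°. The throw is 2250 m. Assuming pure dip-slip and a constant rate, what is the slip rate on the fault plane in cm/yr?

0.00935 cm/yr

dip-slip = throw / sin(dip) = 2250 m / sin(43°) = 3299 m
rate = 3299 m / 35.3 Ma = 0.0000935 m/yr = 0.00935 cm/yr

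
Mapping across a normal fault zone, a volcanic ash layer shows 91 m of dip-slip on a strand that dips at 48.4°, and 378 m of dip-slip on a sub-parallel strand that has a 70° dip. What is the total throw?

423 m

throw_A = 91 × sin(48.4°) = 68.05 m
throw_B = 378 × sin(70°) = 355.2 m
total = 68.05 + 355.2 = 423 m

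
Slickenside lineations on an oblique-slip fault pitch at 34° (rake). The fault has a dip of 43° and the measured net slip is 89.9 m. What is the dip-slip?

dip-slip = net slip × sin(rake) = 89.9 m × sin(34°) = 50.3 m

50.3 m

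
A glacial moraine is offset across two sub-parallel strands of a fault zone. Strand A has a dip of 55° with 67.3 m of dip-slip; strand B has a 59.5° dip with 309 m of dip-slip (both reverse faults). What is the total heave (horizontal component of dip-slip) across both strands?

195 m

heave_A = 67.3 × cos(55°) = 38.60 m
heave_B = 309 × cos(59.5°) = 156.8 m
total = 38.60 + 156.8 = 195 m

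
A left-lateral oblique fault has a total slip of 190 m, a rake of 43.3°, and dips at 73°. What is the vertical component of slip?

dip-slip = net slip × sin(rake) = 190 m × sin(43.3°) = 130.3 m
throw = dip-slip × sin(dip) = 130.3 × sin(73°) = 125 m

125 m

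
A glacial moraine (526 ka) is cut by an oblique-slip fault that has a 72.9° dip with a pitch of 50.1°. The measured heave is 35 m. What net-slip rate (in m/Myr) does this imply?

295 m/Myr

dip-slip = heave / cos(dip) = 35 / cos(72.9°) = 119 m
net slip = dip-slip / sin(rake) = 119 / sin(50.1°) = 155.2 m
rate = 155.2 m / 526 ka = 0.000295 m/yr = 295 m/Myr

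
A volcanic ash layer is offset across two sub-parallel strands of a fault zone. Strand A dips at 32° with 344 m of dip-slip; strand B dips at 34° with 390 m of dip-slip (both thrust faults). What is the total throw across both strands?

400 m

throw_A = 344 × sin(32°) = 182.3 m
throw_B = 390 × sin(34°) = 218.1 m
total = 182.3 + 218.1 = 400 m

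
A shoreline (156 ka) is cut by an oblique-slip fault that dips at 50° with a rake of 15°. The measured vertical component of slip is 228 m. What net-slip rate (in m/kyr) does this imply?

dip-slip = throw / sin(dip) = 228 / sin(50°) = 297.6 m
net slip = dip-slip / sin(rake) = 297.6 / sin(15°) = 1150 m
rate = 1150 m / 156 ka = 0.00737 m/yr = 7.37 m/kyr

7.37 m/kyr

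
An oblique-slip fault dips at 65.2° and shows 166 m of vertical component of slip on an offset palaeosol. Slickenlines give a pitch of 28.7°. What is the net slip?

dip-slip = throw / sin(dip) = 166 / sin(65.2°) = 182.9 m
net slip = dip-slip / sin(rake) = 182.9 / sin(28.7°) = 381 m

381 m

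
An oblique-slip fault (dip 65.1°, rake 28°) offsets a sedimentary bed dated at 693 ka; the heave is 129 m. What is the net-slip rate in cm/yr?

dip-slip = heave / cos(dip) = 129 / cos(65.1°) = 306.4 m
net slip = dip-slip / sin(rake) = 306.4 / sin(28°) = 652.6 m
rate = 652.6 m / 693 ka = 0.000942 m/yr = 0.0942 cm/yr

0.0942 cm/yr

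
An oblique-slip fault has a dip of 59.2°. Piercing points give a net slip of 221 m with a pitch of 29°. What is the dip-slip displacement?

107 m

dip-slip = net slip × sin(rake) = 221 m × sin(29°) = 107 m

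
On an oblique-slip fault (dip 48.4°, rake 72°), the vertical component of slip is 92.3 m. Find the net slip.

dip-slip = throw / sin(dip) = 92.3 / sin(48.4°) = 123.4 m
net slip = dip-slip / sin(rake) = 123.4 / sin(72°) = 130 m

130 m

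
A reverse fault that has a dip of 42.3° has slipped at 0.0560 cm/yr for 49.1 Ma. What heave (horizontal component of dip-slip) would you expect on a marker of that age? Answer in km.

20.3 km

dip-slip = rate × time = 0.0560 cm/yr × 49.1 Ma = 27500 m
heave = dip-slip × cos(dip) = 27500 × cos(42.3°) = 20300 m = 20.3 km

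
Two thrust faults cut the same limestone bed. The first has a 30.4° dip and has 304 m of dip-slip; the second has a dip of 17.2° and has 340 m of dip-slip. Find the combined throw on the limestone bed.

254 m

throw_A = 304 × sin(30.4°) = 153.8 m
throw_B = 340 × sin(17.2°) = 100.5 m
total = 153.8 + 100.5 = 254 m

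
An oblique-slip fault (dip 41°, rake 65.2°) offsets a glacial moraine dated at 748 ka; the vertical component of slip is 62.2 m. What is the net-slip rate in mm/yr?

0.140 mm/yr

dip-slip = throw / sin(dip) = 62.2 / sin(41°) = 94.81 m
net slip = dip-slip / sin(rake) = 94.81 / sin(65.2°) = 104.4 m
rate = 104.4 m / 748 ka = 0.000140 m/yr = 0.140 mm/yr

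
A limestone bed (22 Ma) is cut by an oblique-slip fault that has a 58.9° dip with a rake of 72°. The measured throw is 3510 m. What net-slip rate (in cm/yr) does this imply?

0.0196 cm/yr

dip-slip = throw / sin(dip) = 3510 / sin(58.9°) = 4099 m
net slip = dip-slip / sin(rake) = 4099 / sin(72°) = 4310 m
rate = 4310 m / 22 Ma = 0.000196 m/yr = 0.0196 cm/yr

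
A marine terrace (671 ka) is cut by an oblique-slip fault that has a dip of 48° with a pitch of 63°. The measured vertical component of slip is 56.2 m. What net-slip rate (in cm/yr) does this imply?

0.0126 cm/yr

dip-slip = throw / sin(dip) = 56.2 / sin(48°) = 75.62 m
net slip = dip-slip / sin(rake) = 75.62 / sin(63°) = 84.88 m
rate = 84.88 m / 671 ka = 0.000126 m/yr = 0.0126 cm/yr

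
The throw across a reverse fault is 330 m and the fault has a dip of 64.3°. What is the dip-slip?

366 m

dip-slip = throw / sin(dip) = 330 / sin(64.3°) = 366 m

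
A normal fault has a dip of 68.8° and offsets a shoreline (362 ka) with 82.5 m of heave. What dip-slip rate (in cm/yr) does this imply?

dip-slip = heave / cos(dip) = 82.5 m / cos(68.8°) = 228.1 m
rate = 228.1 m / 362 ka = 0.000630 m/yr = 0.0630 cm/yr

0.0630 cm/yr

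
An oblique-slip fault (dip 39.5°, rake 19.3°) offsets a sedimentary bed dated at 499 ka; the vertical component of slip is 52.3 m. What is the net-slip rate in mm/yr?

dip-slip = throw / sin(dip) = 52.3 / sin(39.5°) = 82.22 m
net slip = dip-slip / sin(rake) = 82.22 / sin(19.3°) = 248.8 m
rate = 248.8 m / 499 ka = 0.000499 m/yr = 0.499 mm/yr

0.499 mm/yr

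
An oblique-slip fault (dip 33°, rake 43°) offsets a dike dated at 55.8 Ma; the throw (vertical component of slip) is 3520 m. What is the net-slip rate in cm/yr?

dip-slip = throw / sin(dip) = 3520 / sin(33°) = 6463 m
net slip = dip-slip / sin(rake) = 6463 / sin(43°) = 9477 m
rate = 9477 m / 55.8 Ma = 0.000170 m/yr = 0.0170 cm/yr

0.0170 cm/yr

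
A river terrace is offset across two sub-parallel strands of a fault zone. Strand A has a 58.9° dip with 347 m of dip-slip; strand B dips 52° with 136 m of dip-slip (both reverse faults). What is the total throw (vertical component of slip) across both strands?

throw_A = 347 × sin(58.9°) = 297.1 m
throw_B = 136 × sin(52°) = 107.2 m
total = 297.1 + 107.2 = 404 m

404 m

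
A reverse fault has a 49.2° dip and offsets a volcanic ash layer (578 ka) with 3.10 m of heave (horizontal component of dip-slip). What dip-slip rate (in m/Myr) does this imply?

8.21 m/Myr

dip-slip = heave / cos(dip) = 3.10 m / cos(49.2°) = 4.744 m
rate = 4.744 m / 578 ka = 0.00000821 m/yr = 8.21 m/Myr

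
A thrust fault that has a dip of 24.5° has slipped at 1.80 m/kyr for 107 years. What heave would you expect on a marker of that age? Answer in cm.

17.5 cm

dip-slip = rate × time = 1.80 m/kyr × 107 years = 0.1926 m
heave = dip-slip × cos(dip) = 0.1926 × cos(24.5°) = 0.175 m = 17.5 cm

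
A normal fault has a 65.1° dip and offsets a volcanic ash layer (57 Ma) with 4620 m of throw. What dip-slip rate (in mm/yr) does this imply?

0.0894 mm/yr

dip-slip = throw / sin(dip) = 4620 m / sin(65.1°) = 5093 m
rate = 5093 m / 57 Ma = 0.0000894 m/yr = 0.0894 mm/yr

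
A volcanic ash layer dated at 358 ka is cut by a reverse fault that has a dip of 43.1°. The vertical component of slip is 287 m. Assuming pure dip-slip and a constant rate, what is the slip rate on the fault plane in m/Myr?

dip-slip = throw / sin(dip) = 287 m / sin(43.1°) = 420 m
rate = 420 m / 358 ka = 0.00117 m/yr = 1170 m/Myr

1170 m/Myr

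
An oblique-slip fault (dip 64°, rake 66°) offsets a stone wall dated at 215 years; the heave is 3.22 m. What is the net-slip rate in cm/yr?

dip-slip = heave / cos(dip) = 3.22 / cos(64°) = 7.345 m
net slip = dip-slip / sin(rake) = 7.345 / sin(66°) = 8.041 m
rate = 8.041 m / 215 years = 0.0374 m/yr = 3.74 cm/yr

3.74 cm/yr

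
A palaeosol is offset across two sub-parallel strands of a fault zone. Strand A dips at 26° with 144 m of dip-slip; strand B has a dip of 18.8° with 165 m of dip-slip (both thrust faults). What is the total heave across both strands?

286 m

heave_A = 144 × cos(26°) = 129.4 m
heave_B = 165 × cos(18.8°) = 156.2 m
total = 129.4 + 156.2 = 286 m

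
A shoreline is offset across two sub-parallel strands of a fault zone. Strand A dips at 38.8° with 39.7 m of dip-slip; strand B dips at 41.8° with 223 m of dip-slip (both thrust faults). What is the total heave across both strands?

197 m

heave_A = 39.7 × cos(38.8°) = 30.94 m
heave_B = 223 × cos(41.8°) = 166.2 m
total = 30.94 + 166.2 = 197 m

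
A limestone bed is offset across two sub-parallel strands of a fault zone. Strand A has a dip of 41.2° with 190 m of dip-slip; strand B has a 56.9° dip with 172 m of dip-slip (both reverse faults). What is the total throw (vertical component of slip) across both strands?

throw_A = 190 × sin(41.2°) = 125.2 m
throw_B = 172 × sin(56.9°) = 144.1 m
total = 125.2 + 144.1 = 269 m

269 m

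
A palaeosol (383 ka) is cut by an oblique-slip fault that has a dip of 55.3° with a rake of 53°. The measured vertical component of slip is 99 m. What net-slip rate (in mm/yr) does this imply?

dip-slip = throw / sin(dip) = 99 / sin(55.3°) = 120.4 m
net slip = dip-slip / sin(rake) = 120.4 / sin(53°) = 150.8 m
rate = 150.8 m / 383 ka = 0.000394 m/yr = 0.394 mm/yr

0.394 mm/yr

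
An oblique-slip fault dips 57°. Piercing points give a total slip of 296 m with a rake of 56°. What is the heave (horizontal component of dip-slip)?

dip-slip = net slip × sin(rake) = 296 m × sin(56°) = 245.4 m
heave = dip-slip × cos(dip) = 245.4 × cos(57°) = 134 m

134 m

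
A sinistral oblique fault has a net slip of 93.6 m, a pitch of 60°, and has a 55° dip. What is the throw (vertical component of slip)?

66.4 m

dip-slip = net slip × sin(rake) = 93.6 m × sin(60°) = 81.06 m
throw = dip-slip × sin(dip) = 81.06 × sin(55°) = 66.4 m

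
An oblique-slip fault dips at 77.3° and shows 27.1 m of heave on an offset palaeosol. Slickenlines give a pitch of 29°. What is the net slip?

dip-slip = heave / cos(dip) = 27.1 / cos(77.3°) = 123.3 m
net slip = dip-slip / sin(rake) = 123.3 / sin(29°) = 254 m

254 m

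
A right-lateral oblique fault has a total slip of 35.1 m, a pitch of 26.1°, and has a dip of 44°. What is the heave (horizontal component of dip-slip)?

11.1 m

dip-slip = net slip × sin(rake) = 35.1 m × sin(26.1°) = 15.44 m
heave = dip-slip × cos(dip) = 15.44 × cos(44°) = 11.1 m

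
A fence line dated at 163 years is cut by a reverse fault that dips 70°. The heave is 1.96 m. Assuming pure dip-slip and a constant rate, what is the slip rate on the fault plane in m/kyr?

35.2 m/kyr

dip-slip = heave / cos(dip) = 1.96 m / cos(70°) = 5.731 m
rate = 5.731 m / 163 years = 0.0352 m/yr = 35.2 m/kyr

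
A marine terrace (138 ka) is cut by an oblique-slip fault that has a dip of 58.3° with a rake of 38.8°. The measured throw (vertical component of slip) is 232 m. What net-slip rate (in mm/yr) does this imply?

3.15 mm/yr

dip-slip = throw / sin(dip) = 232 / sin(58.3°) = 272.7 m
net slip = dip-slip / sin(rake) = 272.7 / sin(38.8°) = 435.2 m
rate = 435.2 m / 138 ka = 0.00315 m/yr = 3.15 mm/yr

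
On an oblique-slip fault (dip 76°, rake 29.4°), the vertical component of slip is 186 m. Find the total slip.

390 m

dip-slip = throw / sin(dip) = 186 / sin(76°) = 191.7 m
net slip = dip-slip / sin(rake) = 191.7 / sin(29.4°) = 390 m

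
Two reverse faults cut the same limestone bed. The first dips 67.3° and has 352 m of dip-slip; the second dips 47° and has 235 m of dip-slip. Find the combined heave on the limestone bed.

296 m

heave_A = 352 × cos(67.3°) = 135.8 m
heave_B = 235 × cos(47°) = 160.3 m
total = 135.8 + 160.3 = 296 m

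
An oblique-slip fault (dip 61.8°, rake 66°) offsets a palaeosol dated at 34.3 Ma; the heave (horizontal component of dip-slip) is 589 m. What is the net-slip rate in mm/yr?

dip-slip = heave / cos(dip) = 589 / cos(61.8°) = 1246 m
net slip = dip-slip / sin(rake) = 1246 / sin(66°) = 1364 m
rate = 1364 m / 34.3 Ma = 0.0000398 m/yr = 0.0398 mm/yr

0.0398 mm/yr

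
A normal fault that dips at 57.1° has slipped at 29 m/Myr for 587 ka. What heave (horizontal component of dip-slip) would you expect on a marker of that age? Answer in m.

dip-slip = rate × time = 29 m/Myr × 587 ka = 17.02 m
heave = dip-slip × cos(dip) = 17.02 × cos(57.1°) = 9.25 m

9.25 m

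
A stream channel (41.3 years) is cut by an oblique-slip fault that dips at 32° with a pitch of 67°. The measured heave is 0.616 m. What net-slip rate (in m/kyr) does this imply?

19.1 m/kyr

dip-slip = heave / cos(dip) = 0.616 / cos(32°) = 0.7264 m
net slip = dip-slip / sin(rake) = 0.7264 / sin(67°) = 0.7891 m
rate = 0.7891 m / 41.3 years = 0.0191 m/yr = 19.1 m/kyr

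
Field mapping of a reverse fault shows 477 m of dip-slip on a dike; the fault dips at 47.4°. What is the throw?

throw = dip-slip × sin(dip) = 477 m × sin(47.4°) = 351 m

351 m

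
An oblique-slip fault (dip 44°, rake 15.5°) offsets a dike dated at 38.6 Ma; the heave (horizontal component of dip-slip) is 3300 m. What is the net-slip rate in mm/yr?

0.445 mm/yr

dip-slip = heave / cos(dip) = 3300 / cos(44°) = 4588 m
net slip = dip-slip / sin(rake) = 4588 / sin(15.5°) = 17170 m
rate = 17170 m / 38.6 Ma = 0.000445 m/yr = 0.445 mm/yr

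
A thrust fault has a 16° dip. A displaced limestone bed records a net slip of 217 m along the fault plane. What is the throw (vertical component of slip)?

59.8 m

throw = dip-slip × sin(dip) = 217 m × sin(16°) = 59.8 m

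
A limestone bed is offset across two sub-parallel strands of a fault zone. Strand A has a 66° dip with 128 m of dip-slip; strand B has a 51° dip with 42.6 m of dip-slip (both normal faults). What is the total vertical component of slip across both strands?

150 m

throw_A = 128 × sin(66°) = 116.9 m
throw_B = 42.6 × sin(51°) = 33.11 m
total = 116.9 + 33.11 = 150 m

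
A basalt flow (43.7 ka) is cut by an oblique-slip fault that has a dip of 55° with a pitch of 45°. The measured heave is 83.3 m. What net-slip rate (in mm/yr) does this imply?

dip-slip = heave / cos(dip) = 83.3 / cos(55°) = 145.2 m
net slip = dip-slip / sin(rake) = 145.2 / sin(45°) = 205.4 m
rate = 205.4 m / 43.7 ka = 0.00470 m/yr = 4.70 mm/yr

4.70 mm/yr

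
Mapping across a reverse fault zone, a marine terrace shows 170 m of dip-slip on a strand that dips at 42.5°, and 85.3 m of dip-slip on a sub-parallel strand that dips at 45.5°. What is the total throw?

throw_A = 170 × sin(42.5°) = 114.9 m
throw_B = 85.3 × sin(45.5°) = 60.84 m
total = 114.9 + 60.84 = 176 m

176 m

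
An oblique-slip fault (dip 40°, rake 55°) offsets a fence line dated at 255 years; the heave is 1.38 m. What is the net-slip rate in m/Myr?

8620 m/Myr

dip-slip = heave / cos(dip) = 1.38 / cos(40°) = 1.801 m
net slip = dip-slip / sin(rake) = 1.801 / sin(55°) = 2.199 m
rate = 2.199 m / 255 years = 0.00862 m/yr = 8620 m/Myr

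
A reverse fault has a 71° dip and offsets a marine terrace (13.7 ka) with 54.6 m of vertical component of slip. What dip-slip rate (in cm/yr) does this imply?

dip-slip = throw / sin(dip) = 54.6 m / sin(71°) = 57.75 m
rate = 57.75 m / 13.7 ka = 0.00422 m/yr = 0.422 cm/yr

0.422 cm/yr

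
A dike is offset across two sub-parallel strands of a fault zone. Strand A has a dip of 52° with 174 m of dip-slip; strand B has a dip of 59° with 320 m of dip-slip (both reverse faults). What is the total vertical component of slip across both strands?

throw_A = 174 × sin(52°) = 137.1 m
throw_B = 320 × sin(59°) = 274.3 m
total = 137.1 + 274.3 = 411 m

411 m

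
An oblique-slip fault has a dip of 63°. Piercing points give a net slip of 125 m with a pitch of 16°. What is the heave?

15.6 m

dip-slip = net slip × sin(rake) = 125 m × sin(16°) = 34.45 m
heave = dip-slip × cos(dip) = 34.45 × cos(63°) = 15.6 m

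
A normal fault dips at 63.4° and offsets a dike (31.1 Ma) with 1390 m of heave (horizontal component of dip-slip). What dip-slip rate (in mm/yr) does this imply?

0.0998 mm/yr

dip-slip = heave / cos(dip) = 1390 m / cos(63.4°) = 3104 m
rate = 3104 m / 31.1 Ma = 0.0000998 m/yr = 0.0998 mm/yr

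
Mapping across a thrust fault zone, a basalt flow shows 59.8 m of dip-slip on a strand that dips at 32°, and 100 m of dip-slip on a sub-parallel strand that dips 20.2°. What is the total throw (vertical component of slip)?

66.2 m

throw_A = 59.8 × sin(32°) = 31.69 m
throw_B = 100 × sin(20.2°) = 34.53 m
total = 31.69 + 34.53 = 66.2 m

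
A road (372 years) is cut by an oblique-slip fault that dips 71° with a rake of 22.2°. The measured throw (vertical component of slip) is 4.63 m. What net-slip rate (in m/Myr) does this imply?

dip-slip = throw / sin(dip) = 4.63 / sin(71°) = 4.897 m
net slip = dip-slip / sin(rake) = 4.897 / sin(22.2°) = 12.96 m
rate = 12.96 m / 372 years = 0.0348 m/yr = 34800 m/Myr

34800 m/Myr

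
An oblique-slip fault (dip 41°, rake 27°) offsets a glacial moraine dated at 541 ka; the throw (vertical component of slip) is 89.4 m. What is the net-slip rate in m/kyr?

dip-slip = throw / sin(dip) = 89.4 / sin(41°) = 136.3 m
net slip = dip-slip / sin(rake) = 136.3 / sin(27°) = 300.2 m
rate = 300.2 m / 541 ka = 0.000555 m/yr = 0.555 m/kyr

0.555 m/kyr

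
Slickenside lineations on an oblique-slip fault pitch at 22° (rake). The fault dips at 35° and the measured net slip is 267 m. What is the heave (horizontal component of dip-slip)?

dip-slip = net slip × sin(rake) = 267 m × sin(22°) = 100 m
heave = dip-slip × cos(dip) = 100 × cos(35°) = 81.9 m

81.9 m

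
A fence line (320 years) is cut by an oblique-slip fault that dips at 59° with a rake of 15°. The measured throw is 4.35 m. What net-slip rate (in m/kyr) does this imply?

61.3 m/kyr

dip-slip = throw / sin(dip) = 4.35 / sin(59°) = 5.075 m
net slip = dip-slip / sin(rake) = 5.075 / sin(15°) = 19.61 m
rate = 19.61 m / 320 years = 0.0613 m/yr = 61.3 m/kyr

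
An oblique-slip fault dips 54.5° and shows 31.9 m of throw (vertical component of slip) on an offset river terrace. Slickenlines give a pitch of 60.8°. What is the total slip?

dip-slip = throw / sin(dip) = 31.9 / sin(54.5°) = 39.18 m
net slip = dip-slip / sin(rake) = 39.18 / sin(60.8°) = 44.9 m

44.9 m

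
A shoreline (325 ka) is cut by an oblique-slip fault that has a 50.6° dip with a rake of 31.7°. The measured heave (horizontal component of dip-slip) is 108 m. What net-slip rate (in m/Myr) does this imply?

996 m/Myr

dip-slip = heave / cos(dip) = 108 / cos(50.6°) = 170.2 m
net slip = dip-slip / sin(rake) = 170.2 / sin(31.7°) = 323.8 m
rate = 323.8 m / 325 ka = 0.000996 m/yr = 996 m/Myr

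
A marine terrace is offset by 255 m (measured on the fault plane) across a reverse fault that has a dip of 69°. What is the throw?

throw = dip-slip × sin(dip) = 255 m × sin(69°) = 238 m

238 m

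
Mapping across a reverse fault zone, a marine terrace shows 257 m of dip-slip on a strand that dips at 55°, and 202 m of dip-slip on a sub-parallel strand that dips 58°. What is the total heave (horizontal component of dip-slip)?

heave_A = 257 × cos(55°) = 147.4 m
heave_B = 202 × cos(58°) = 107 m
total = 147.4 + 107 = 254 m

254 m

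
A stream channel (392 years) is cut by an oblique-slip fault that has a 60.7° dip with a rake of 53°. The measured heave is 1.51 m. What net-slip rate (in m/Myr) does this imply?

dip-slip = heave / cos(dip) = 1.51 / cos(60.7°) = 3.086 m
net slip = dip-slip / sin(rake) = 3.086 / sin(53°) = 3.863 m
rate = 3.863 m / 392 years = 0.00986 m/yr = 9860 m/Myr

9860 m/Myr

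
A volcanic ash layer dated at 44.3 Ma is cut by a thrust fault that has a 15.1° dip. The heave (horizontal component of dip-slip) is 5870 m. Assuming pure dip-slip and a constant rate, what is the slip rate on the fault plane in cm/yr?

dip-slip = heave / cos(dip) = 5870 m / cos(15.1°) = 6080 m
rate = 6080 m / 44.3 Ma = 0.000137 m/yr = 0.0137 cm/yr

0.0137 cm/yr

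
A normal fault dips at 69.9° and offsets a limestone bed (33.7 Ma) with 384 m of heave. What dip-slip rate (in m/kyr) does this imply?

dip-slip = heave / cos(dip) = 384 m / cos(69.9°) = 1117 m
rate = 1117 m / 33.7 Ma = 0.0000332 m/yr = 0.0332 m/kyr

0.0332 m/kyr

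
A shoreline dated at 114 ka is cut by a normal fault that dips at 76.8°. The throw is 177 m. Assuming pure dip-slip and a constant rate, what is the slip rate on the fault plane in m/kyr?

1.59 m/kyr

dip-slip = throw / sin(dip) = 177 m / sin(76.8°) = 181.8 m
rate = 181.8 m / 114 ka = 0.00159 m/yr = 1.59 m/kyr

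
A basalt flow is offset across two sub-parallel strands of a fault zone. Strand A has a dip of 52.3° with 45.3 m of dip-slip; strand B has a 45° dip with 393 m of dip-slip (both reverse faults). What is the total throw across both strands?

314 m

throw_A = 45.3 × sin(52.3°) = 35.84 m
throw_B = 393 × sin(45°) = 277.9 m
total = 35.84 + 277.9 = 314 m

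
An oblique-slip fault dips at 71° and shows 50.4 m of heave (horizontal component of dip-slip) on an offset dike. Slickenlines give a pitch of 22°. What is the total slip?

dip-slip = heave / cos(dip) = 50.4 / cos(71°) = 154.8 m
net slip = dip-slip / sin(rake) = 154.8 / sin(22°) = 413 m

413 m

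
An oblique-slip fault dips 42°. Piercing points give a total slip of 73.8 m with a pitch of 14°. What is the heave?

dip-slip = net slip × sin(rake) = 73.8 m × sin(14°) = 17.85 m
heave = dip-slip × cos(dip) = 17.85 × cos(42°) = 13.3 m

13.3 m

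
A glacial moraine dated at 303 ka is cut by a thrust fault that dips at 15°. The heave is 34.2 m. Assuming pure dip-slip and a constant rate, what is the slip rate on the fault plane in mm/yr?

dip-slip = heave / cos(dip) = 34.2 m / cos(15°) = 35.41 m
rate = 35.41 m / 303 ka = 0.000117 m/yr = 0.117 mm/yr

0.117 mm/yr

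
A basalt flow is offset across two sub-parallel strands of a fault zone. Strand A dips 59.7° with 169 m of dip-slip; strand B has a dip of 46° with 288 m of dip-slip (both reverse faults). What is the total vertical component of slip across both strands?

throw_A = 169 × sin(59.7°) = 145.9 m
throw_B = 288 × sin(46°) = 207.2 m
total = 145.9 + 207.2 = 353 m

353 m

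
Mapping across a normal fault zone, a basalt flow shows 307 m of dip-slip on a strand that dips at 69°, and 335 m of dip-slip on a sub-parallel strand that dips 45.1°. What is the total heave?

346 m

heave_A = 307 × cos(69°) = 110 m
heave_B = 335 × cos(45.1°) = 236.5 m
total = 110 + 236.5 = 346 m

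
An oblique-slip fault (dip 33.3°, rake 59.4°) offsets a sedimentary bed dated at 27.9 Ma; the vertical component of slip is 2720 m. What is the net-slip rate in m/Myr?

206 m/Myr

dip-slip = throw / sin(dip) = 2720 / sin(33.3°) = 4954 m
net slip = dip-slip / sin(rake) = 4954 / sin(59.4°) = 5756 m
rate = 5756 m / 27.9 Ma = 0.000206 m/yr = 206 m/Myr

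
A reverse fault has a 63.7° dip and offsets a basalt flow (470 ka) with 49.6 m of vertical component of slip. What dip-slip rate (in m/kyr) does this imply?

dip-slip = throw / sin(dip) = 49.6 m / sin(63.7°) = 55.33 m
rate = 55.33 m / 470 ka = 0.000118 m/yr = 0.118 m/kyr

0.118 m/kyr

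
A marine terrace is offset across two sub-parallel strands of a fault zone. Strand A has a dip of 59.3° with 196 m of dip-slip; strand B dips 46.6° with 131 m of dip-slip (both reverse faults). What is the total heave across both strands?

190 m

heave_A = 196 × cos(59.3°) = 100.1 m
heave_B = 131 × cos(46.6°) = 90.01 m
total = 100.1 + 90.01 = 190 m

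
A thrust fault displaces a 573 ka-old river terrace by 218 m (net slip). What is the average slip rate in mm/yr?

rate = 218 m / 573 ka = 0.000380 m/yr = 0.380 mm/yr

0.380 mm/yr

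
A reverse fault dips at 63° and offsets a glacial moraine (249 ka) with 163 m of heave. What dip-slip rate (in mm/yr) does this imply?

1.44 mm/yr

dip-slip = heave / cos(dip) = 163 m / cos(63°) = 359 m
rate = 359 m / 249 ka = 0.00144 m/yr = 1.44 mm/yr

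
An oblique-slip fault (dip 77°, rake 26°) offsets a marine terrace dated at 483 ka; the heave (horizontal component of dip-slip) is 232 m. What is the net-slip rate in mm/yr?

4.87 mm/yr

dip-slip = heave / cos(dip) = 232 / cos(77°) = 1031 m
net slip = dip-slip / sin(rake) = 1031 / sin(26°) = 2353 m
rate = 2353 m / 483 ka = 0.00487 m/yr = 4.87 mm/yr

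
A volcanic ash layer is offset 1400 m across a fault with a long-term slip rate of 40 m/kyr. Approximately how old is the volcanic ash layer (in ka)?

35 ka

age = offset / rate = 1400 m / (40 m/kyr) = 35000 yr = 35 ka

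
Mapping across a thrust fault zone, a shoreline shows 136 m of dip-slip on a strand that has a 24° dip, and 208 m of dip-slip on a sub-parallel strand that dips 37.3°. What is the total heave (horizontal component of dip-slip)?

290 m

heave_A = 136 × cos(24°) = 124.2 m
heave_B = 208 × cos(37.3°) = 165.5 m
total = 124.2 + 165.5 = 290 m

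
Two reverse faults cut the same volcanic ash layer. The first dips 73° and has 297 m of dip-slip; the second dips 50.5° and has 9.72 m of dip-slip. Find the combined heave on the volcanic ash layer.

heave_A = 297 × cos(73°) = 86.83 m
heave_B = 9.72 × cos(50.5°) = 6.183 m
total = 86.83 + 6.183 = 93 m

93 m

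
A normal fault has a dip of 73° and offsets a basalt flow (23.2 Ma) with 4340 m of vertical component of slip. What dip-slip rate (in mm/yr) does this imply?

0.196 mm/yr

dip-slip = throw / sin(dip) = 4340 m / sin(73°) = 4538 m
rate = 4538 m / 23.2 Ma = 0.000196 m/yr = 0.196 mm/yr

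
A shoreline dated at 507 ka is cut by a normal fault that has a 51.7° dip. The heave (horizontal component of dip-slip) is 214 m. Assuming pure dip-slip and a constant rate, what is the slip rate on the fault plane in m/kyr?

0.681 m/kyr

dip-slip = heave / cos(dip) = 214 m / cos(51.7°) = 345.3 m
rate = 345.3 m / 507 ka = 0.000681 m/yr = 0.681 m/kyr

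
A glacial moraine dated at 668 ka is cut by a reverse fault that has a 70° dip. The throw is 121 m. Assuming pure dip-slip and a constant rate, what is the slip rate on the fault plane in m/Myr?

193 m/Myr

dip-slip = throw / sin(dip) = 121 m / sin(70°) = 128.8 m
rate = 128.8 m / 668 ka = 0.000193 m/yr = 193 m/Myr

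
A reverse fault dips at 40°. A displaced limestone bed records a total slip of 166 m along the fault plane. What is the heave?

heave = dip-slip × cos(dip) = 166 m × cos(40°) = 127 m

127 m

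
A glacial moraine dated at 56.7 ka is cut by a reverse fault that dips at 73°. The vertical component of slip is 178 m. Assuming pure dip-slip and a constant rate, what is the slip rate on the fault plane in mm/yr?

3.28 mm/yr

dip-slip = throw / sin(dip) = 178 m / sin(73°) = 186.1 m
rate = 186.1 m / 56.7 ka = 0.00328 m/yr = 3.28 mm/yr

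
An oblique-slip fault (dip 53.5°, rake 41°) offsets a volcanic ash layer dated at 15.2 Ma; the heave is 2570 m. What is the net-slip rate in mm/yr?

dip-slip = heave / cos(dip) = 2570 / cos(53.5°) = 4321 m
net slip = dip-slip / sin(rake) = 4321 / sin(41°) = 6586 m
rate = 6586 m / 15.2 Ma = 0.000433 m/yr = 0.433 mm/yr

0.433 mm/yr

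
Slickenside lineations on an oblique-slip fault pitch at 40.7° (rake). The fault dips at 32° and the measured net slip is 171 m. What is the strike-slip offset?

strike-slip = net slip × cos(rake) = 171 m × cos(40.7°) = 130 m

130 m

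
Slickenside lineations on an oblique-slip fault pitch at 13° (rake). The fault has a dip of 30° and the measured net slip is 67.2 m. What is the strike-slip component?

65.5 m

strike-slip = net slip × cos(rake) = 67.2 m × cos(13°) = 65.5 m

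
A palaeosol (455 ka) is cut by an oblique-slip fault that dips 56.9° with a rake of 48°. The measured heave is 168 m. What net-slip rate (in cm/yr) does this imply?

dip-slip = heave / cos(dip) = 168 / cos(56.9°) = 307.6 m
net slip = dip-slip / sin(rake) = 307.6 / sin(48°) = 414 m
rate = 414 m / 455 ka = 0.000910 m/yr = 0.0910 cm/yr

0.0910 cm/yr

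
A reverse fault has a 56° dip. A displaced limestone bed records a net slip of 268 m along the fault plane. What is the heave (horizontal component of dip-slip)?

150 m

heave = dip-slip × cos(dip) = 268 m × cos(56°) = 150 m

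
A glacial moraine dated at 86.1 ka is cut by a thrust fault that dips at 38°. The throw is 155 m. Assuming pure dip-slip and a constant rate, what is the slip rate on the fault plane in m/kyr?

2.92 m/kyr

dip-slip = throw / sin(dip) = 155 m / sin(38°) = 251.8 m
rate = 251.8 m / 86.1 ka = 0.00292 m/yr = 2.92 m/kyr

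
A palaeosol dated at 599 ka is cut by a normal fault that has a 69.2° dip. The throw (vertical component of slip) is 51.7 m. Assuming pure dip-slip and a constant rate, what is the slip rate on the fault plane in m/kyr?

dip-slip = throw / sin(dip) = 51.7 m / sin(69.2°) = 55.30 m
rate = 55.30 m / 599 ka = 0.0000923 m/yr = 0.0923 m/kyr

0.0923 m/kyr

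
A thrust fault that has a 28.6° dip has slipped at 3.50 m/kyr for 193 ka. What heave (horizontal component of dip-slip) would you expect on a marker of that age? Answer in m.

dip-slip = rate × time = 3.50 m/kyr × 193 ka = 675.5 m
heave = dip-slip × cos(dip) = 675.5 × cos(28.6°) = 593 m

593 m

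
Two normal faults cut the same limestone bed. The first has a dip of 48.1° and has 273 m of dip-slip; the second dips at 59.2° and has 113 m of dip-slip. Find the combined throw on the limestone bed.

throw_A = 273 × sin(48.1°) = 203.2 m
throw_B = 113 × sin(59.2°) = 97.06 m
total = 203.2 + 97.06 = 300 m

300 m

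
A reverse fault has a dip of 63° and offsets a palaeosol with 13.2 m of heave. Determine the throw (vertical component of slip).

throw = heave × tan(dip) = 13.2 × tan(63°) = 25.9 m

25.9 m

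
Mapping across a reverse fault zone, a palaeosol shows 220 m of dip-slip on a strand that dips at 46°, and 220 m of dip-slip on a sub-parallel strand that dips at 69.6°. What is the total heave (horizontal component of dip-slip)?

230 m

heave_A = 220 × cos(46°) = 152.8 m
heave_B = 220 × cos(69.6°) = 76.69 m
total = 152.8 + 76.69 = 230 m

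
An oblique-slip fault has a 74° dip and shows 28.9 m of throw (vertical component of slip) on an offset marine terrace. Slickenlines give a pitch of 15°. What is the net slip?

116 m

dip-slip = throw / sin(dip) = 28.9 / sin(74°) = 30.06 m
net slip = dip-slip / sin(rake) = 30.06 / sin(15°) = 116 m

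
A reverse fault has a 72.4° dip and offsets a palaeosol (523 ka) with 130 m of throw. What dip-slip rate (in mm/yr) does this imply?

dip-slip = throw / sin(dip) = 130 m / sin(72.4°) = 136.4 m
rate = 136.4 m / 523 ka = 0.000261 m/yr = 0.261 mm/yr

0.261 mm/yr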